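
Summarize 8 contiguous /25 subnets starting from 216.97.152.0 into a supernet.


Original prefix: /25
Number of subnets: 8 = 2^3
New prefix = 25 - 3 = 22
Supernet: 216.97.152.0/22


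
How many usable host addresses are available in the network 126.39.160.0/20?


Host bits = 32 - 20 = 12
Total addresses = 2^12 = 4096
Usable = total - 2 (network and broadcast)
Usable hosts: 4094


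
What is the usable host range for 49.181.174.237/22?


Network: 49.181.172.0
Broadcast: 49.181.175.255
First usable = network + 1
Last usable = broadcast - 1
Range: 49.181.172.1 to 49.181.175.254


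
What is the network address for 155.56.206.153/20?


IP:   10011011.00111000.11001110.10011001
Mask: 11111111.11111111.11110000.00000000
AND operation:
Net:  10011011.00111000.11000000.00000000
Network: 155.56.192.0/20


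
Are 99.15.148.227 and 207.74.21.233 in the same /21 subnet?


Mask: 255.255.248.0
99.15.148.227 AND mask = 99.15.144.0
207.74.21.233 AND mask = 207.74.16.0
No, different subnets (99.15.144.0 vs 207.74.16.0)


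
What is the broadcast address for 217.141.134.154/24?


Network: 217.141.134.0/24
Host bits = 8
Set all host bits to 1:
Broadcast: 217.141.134.255


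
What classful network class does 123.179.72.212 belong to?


First octet: 123
Binary: 01111011
0xxxxxxx -> Class A (1-126)
Class A, default mask 255.0.0.0 (/8)


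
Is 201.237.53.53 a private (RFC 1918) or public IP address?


RFC 1918 private ranges:
  10.0.0.0/8 (10.0.0.0 - 10.255.255.255)
  172.16.0.0/12 (172.16.0.0 - 172.31.255.255)
  192.168.0.0/16 (192.168.0.0 - 192.168.255.255)
Public (not in any RFC 1918 range)


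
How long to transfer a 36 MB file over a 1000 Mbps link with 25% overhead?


Effective throughput = 1000 * (1 - 25/100) = 750 Mbps
File size in Mb = 36 * 8 = 288 Mb
Time = 288 / 750
Time = 0.384 seconds


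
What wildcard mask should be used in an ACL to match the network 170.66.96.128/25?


Subnet mask: 255.255.255.128
Wildcard = 255.255.255.255 - subnet mask
255 - 255 = 0
255 - 255 = 0
255 - 255 = 0
255 - 128 = 127
Wildcard: 0.0.0.127


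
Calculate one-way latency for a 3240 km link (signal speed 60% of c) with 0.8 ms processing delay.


Speed = 0.6 * 3e5 km/s = 180000 km/s
Propagation delay = 3240 / 180000 = 0.018 s = 18 ms
Processing delay = 0.8 ms
Total one-way latency = 18.8 ms


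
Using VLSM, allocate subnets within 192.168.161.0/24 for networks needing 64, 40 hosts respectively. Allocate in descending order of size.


64 hosts -> /25 (126 usable): 192.168.161.0/25
40 hosts -> /26 (62 usable): 192.168.161.128/26
Allocation: 192.168.161.0/25 (64 hosts, 126 usable); 192.168.161.128/26 (40 hosts, 62 usable)


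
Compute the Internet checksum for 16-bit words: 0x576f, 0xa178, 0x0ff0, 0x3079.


Sum all words (with carry folding):
+ 0x576f = 0x576f
+ 0xa178 = 0xf8e7
+ 0x0ff0 = 0x08d8
+ 0x3079 = 0x3951
One's complement: ~0x3951
Checksum = 0xc6ae


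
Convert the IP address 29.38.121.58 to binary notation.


29 = 00011101
38 = 00100110
121 = 01111001
58 = 00111010
Binary: 00011101.00100110.01111001.00111010


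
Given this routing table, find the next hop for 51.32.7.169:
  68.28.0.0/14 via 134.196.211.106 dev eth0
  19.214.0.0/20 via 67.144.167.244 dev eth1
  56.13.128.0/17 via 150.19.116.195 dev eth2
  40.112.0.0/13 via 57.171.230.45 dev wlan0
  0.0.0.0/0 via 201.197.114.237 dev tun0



Longest prefix match for 51.32.7.169:
  /14 68.28.0.0: no
  /20 19.214.0.0: no
  /17 56.13.128.0: no
  /13 40.112.0.0: no
  /0 0.0.0.0: MATCH
Selected: next-hop 201.197.114.237 via tun0 (matched /0)


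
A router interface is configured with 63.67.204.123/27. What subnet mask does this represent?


/27 means 27 network bits, 5 host bits
Binary: 11111111111111111111111111100000
Mask: 255.255.255.224


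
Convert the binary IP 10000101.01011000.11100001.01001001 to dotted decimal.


10000101 = 133
01011000 = 88
11100001 = 225
01001001 = 73
IP: 133.88.225.73


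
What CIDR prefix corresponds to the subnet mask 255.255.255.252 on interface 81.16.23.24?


Binary: 11111111.11111111.11111111.11111100
Count leading 1s
Prefix: /30


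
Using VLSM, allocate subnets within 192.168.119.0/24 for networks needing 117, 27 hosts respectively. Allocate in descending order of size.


117 hosts -> /25 (126 usable): 192.168.119.0/25
27 hosts -> /27 (30 usable): 192.168.119.128/27
Allocation: 192.168.119.0/25 (117 hosts, 126 usable); 192.168.119.128/27 (27 hosts, 30 usable)


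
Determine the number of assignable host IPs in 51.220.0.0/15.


Host bits = 32 - 15 = 17
Total addresses = 2^17 = 131072
Usable = total - 2 (network and broadcast)
Usable hosts: 131070


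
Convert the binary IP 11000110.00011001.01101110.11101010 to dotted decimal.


11000110 = 198
00011001 = 25
01101110 = 110
11101010 = 234
IP: 198.25.110.234


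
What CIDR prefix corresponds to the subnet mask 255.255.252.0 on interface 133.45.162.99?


Binary: 11111111.11111111.11111100.00000000
Count leading 1s
Prefix: /22


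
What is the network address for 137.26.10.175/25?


IP:   10001001.00011010.00001010.10101111
Mask: 11111111.11111111.11111111.10000000
AND operation:
Net:  10001001.00011010.00001010.10000000
Network: 137.26.10.128/25


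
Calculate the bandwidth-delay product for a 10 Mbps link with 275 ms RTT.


BDP = bandwidth * RTT
= 10 Mbps * 275 ms
= 10 * 1e6 * 275 / 1000 bits
= 2750000 bits
= 343750 bytes
= 335.6934 KB
BDP = 2750000 bits (343750 bytes)


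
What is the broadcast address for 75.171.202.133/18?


Network: 75.171.192.0/18
Host bits = 14
Set all host bits to 1:
Broadcast: 75.171.255.255


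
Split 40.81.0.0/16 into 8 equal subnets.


New prefix = 16 + 3 = 19
Each subnet has 8192 addresses
  40.81.0.0/19
  40.81.32.0/19
  40.81.64.0/19
  40.81.96.0/19
  40.81.128.0/19
  40.81.160.0/19
  40.81.192.0/19
  40.81.224.0/19
Subnets: 40.81.0.0/19, 40.81.32.0/19, 40.81.64.0/19, 40.81.96.0/19, 40.81.128.0/19, 40.81.160.0/19, 40.81.192.0/19, 40.81.224.0/19


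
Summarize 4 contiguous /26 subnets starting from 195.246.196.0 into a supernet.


Original prefix: /26
Number of subnets: 4 = 2^2
New prefix = 26 - 2 = 24
Supernet: 195.246.196.0/24


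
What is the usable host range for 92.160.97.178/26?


Network: 92.160.97.128
Broadcast: 92.160.97.191
First usable = network + 1
Last usable = broadcast - 1
Range: 92.160.97.129 to 92.160.97.190


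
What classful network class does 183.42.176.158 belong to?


First octet: 183
Binary: 10110111
10xxxxxx -> Class B (128-191)
Class B, default mask 255.255.0.0 (/16)


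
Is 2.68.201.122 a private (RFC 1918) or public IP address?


RFC 1918 private ranges:
  10.0.0.0/8 (10.0.0.0 - 10.255.255.255)
  172.16.0.0/12 (172.16.0.0 - 172.31.255.255)
  192.168.0.0/16 (192.168.0.0 - 192.168.255.255)
Public (not in any RFC 1918 range)


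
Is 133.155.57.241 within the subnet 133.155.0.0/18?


Subnet network: 133.155.0.0
Test IP AND mask: 133.155.0.0
Yes, 133.155.57.241 is in 133.155.0.0/18


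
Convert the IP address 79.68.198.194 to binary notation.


79 = 01001111
68 = 01000100
198 = 11000110
194 = 11000010
Binary: 01001111.01000100.11000110.11000010


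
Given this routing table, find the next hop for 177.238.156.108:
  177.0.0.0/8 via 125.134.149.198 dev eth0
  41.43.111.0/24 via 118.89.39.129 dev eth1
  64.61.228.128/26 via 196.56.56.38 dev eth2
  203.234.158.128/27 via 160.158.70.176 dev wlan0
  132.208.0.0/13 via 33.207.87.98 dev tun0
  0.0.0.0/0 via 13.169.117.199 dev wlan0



Longest prefix match for 177.238.156.108:
  /8 177.0.0.0: MATCH
  /24 41.43.111.0: no
  /26 64.61.228.128: no
  /27 203.234.158.128: no
  /13 132.208.0.0: no
  /0 0.0.0.0: MATCH
Selected: next-hop 125.134.149.198 via eth0 (matched /8)


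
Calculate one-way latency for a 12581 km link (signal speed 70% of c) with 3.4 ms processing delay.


Speed = 0.7 * 3e5 km/s = 210000 km/s
Propagation delay = 12581 / 210000 = 0.0599 s = 59.9095 ms
Processing delay = 3.4 ms
Total one-way latency = 63.3095 ms


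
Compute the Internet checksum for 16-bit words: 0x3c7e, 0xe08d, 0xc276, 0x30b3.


Sum all words (with carry folding):
+ 0x3c7e = 0x3c7e
+ 0xe08d = 0x1d0c
+ 0xc276 = 0xdf82
+ 0x30b3 = 0x1036
One's complement: ~0x1036
Checksum = 0xefc9


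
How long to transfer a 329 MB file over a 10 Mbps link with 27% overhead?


Effective throughput = 10 * (1 - 27/100) = 7.3 Mbps
File size in Mb = 329 * 8 = 2632 Mb
Time = 2632 / 7.3
Time = 360.5479 seconds


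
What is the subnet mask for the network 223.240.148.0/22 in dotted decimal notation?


/22 means 22 network bits, 10 host bits
Binary: 11111111111111111111110000000000
Mask: 255.255.252.0


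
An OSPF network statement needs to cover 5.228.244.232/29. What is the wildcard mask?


Subnet mask: 255.255.255.248
Wildcard = 255.255.255.255 - subnet mask
255 - 255 = 0
255 - 255 = 0
255 - 255 = 0
255 - 248 = 7
Wildcard: 0.0.0.7


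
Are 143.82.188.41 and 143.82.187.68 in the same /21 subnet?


Mask: 255.255.248.0
143.82.188.41 AND mask = 143.82.184.0
143.82.187.68 AND mask = 143.82.184.0
Yes, same subnet (143.82.184.0)


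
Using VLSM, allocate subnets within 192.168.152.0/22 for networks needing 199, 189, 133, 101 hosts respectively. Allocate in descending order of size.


199 hosts -> /24 (254 usable): 192.168.152.0/24
189 hosts -> /24 (254 usable): 192.168.153.0/24
133 hosts -> /24 (254 usable): 192.168.154.0/24
101 hosts -> /25 (126 usable): 192.168.155.0/25
Allocation: 192.168.152.0/24 (199 hosts, 254 usable); 192.168.153.0/24 (189 hosts, 254 usable); 192.168.154.0/24 (133 hosts, 254 usable); 192.168.155.0/25 (101 hosts, 126 usable)


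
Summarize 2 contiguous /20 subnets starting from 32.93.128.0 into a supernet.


Original prefix: /20
Number of subnets: 2 = 2^1
New prefix = 20 - 1 = 19
Supernet: 32.93.128.0/19


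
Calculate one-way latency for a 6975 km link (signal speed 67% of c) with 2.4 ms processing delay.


Speed = 0.67 * 3e5 km/s = 201000 km/s
Propagation delay = 6975 / 201000 = 0.0347 s = 34.7015 ms
Processing delay = 2.4 ms
Total one-way latency = 37.1015 ms


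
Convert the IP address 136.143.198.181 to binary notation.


136 = 10001000
143 = 10001111
198 = 11000110
181 = 10110101
Binary: 10001000.10001111.11000110.10110101


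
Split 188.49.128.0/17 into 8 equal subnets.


New prefix = 17 + 3 = 20
Each subnet has 4096 addresses
  188.49.128.0/20
  188.49.144.0/20
  188.49.160.0/20
  188.49.176.0/20
  188.49.192.0/20
  188.49.208.0/20
  188.49.224.0/20
  188.49.240.0/20
Subnets: 188.49.128.0/20, 188.49.144.0/20, 188.49.160.0/20, 188.49.176.0/20, 188.49.192.0/20, 188.49.208.0/20, 188.49.224.0/20, 188.49.240.0/20


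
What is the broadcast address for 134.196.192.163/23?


Network: 134.196.192.0/23
Host bits = 9
Set all host bits to 1:
Broadcast: 134.196.193.255


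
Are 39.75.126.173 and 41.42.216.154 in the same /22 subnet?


Mask: 255.255.252.0
39.75.126.173 AND mask = 39.75.124.0
41.42.216.154 AND mask = 41.42.216.0
No, different subnets (39.75.124.0 vs 41.42.216.0)


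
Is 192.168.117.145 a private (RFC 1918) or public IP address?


RFC 1918 private ranges:
  10.0.0.0/8 (10.0.0.0 - 10.255.255.255)
  172.16.0.0/12 (172.16.0.0 - 172.31.255.255)
  192.168.0.0/16 (192.168.0.0 - 192.168.255.255)
Private (in 192.168.0.0/16)


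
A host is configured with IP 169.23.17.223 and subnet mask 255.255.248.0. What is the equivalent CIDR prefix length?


Binary: 11111111.11111111.11111000.00000000
Count leading 1s
Prefix: /21


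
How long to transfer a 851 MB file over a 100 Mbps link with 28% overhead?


Effective throughput = 100 * (1 - 28/100) = 72 Mbps
File size in Mb = 851 * 8 = 6808 Mb
Time = 6808 / 72
Time = 94.5556 seconds


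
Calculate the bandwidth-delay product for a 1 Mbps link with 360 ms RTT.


BDP = bandwidth * RTT
= 1 Mbps * 360 ms
= 1 * 1e6 * 360 / 1000 bits
= 360000 bits
= 45000 bytes
= 43.9453 KB
BDP = 360000 bits (45000 bytes)


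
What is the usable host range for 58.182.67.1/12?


Network: 58.176.0.0
Broadcast: 58.191.255.255
First usable = network + 1
Last usable = broadcast - 1
Range: 58.176.0.1 to 58.191.255.254


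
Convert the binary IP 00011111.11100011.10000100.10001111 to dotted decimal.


00011111 = 31
11100011 = 227
10000100 = 132
10001111 = 143
IP: 31.227.132.143


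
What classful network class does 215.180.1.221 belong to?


First octet: 215
Binary: 11010111
110xxxxx -> Class C (192-223)
Class C, default mask 255.255.255.0 (/24)


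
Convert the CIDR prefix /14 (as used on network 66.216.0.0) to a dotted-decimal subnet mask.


/14 means 14 network bits, 18 host bits
Binary: 11111111111111000000000000000000
Mask: 255.252.0.0


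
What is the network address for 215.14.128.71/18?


IP:   11010111.00001110.10000000.01000111
Mask: 11111111.11111111.11000000.00000000
AND operation:
Net:  11010111.00001110.10000000.00000000
Network: 215.14.128.0/18


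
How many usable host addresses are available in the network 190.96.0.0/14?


Host bits = 32 - 14 = 18
Total addresses = 2^18 = 262144
Usable = total - 2 (network and broadcast)
Usable hosts: 262142


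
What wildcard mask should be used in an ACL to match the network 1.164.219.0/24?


Subnet mask: 255.255.255.0
Wildcard = 255.255.255.255 - subnet mask
255 - 255 = 0
255 - 255 = 0
255 - 255 = 0
255 - 0 = 255
Wildcard: 0.0.0.255


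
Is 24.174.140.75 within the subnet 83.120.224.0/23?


Subnet network: 83.120.224.0
Test IP AND mask: 24.174.140.0
No, 24.174.140.75 is not in 83.120.224.0/23


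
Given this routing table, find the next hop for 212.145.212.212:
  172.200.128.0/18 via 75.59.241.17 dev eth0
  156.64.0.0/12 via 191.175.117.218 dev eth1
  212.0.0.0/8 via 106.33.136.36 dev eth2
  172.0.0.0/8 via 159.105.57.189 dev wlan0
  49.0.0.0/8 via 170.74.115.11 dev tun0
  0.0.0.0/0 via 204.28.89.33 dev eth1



Longest prefix match for 212.145.212.212:
  /18 172.200.128.0: no
  /12 156.64.0.0: no
  /8 212.0.0.0: MATCH
  /8 172.0.0.0: no
  /8 49.0.0.0: no
  /0 0.0.0.0: MATCH
Selected: next-hop 106.33.136.36 via eth2 (matched /8)


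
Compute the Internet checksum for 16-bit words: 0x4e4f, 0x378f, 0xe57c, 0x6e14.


Sum all words (with carry folding):
+ 0x4e4f = 0x4e4f
+ 0x378f = 0x85de
+ 0xe57c = 0x6b5b
+ 0x6e14 = 0xd96f
One's complement: ~0xd96f
Checksum = 0x2690


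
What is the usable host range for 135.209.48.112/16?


Network: 135.209.0.0
Broadcast: 135.209.255.255
First usable = network + 1
Last usable = broadcast - 1
Range: 135.209.0.1 to 135.209.255.254


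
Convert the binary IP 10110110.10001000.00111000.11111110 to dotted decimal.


10110110 = 182
10001000 = 136
00111000 = 56
11111110 = 254
IP: 182.136.56.254


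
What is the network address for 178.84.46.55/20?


IP:   10110010.01010100.00101110.00110111
Mask: 11111111.11111111.11110000.00000000
AND operation:
Net:  10110010.01010100.00100000.00000000
Network: 178.84.32.0/20


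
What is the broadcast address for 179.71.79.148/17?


Network: 179.71.0.0/17
Host bits = 15
Set all host bits to 1:
Broadcast: 179.71.127.255


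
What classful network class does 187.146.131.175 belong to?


First octet: 187
Binary: 10111011
10xxxxxx -> Class B (128-191)
Class B, default mask 255.255.0.0 (/16)


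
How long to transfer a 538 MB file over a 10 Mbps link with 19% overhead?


Effective throughput = 10 * (1 - 19/100) = 8.1 Mbps
File size in Mb = 538 * 8 = 4304 Mb
Time = 4304 / 8.1
Time = 531.358 seconds


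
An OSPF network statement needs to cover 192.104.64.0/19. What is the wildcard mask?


Subnet mask: 255.255.224.0
Wildcard = 255.255.255.255 - subnet mask
255 - 255 = 0
255 - 255 = 0
255 - 224 = 31
255 - 0 = 255
Wildcard: 0.0.31.255


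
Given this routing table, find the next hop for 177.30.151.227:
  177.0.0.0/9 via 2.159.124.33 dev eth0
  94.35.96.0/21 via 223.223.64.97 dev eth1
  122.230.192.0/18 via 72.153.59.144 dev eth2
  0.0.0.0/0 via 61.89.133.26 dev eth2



Longest prefix match for 177.30.151.227:
  /9 177.0.0.0: MATCH
  /21 94.35.96.0: no
  /18 122.230.192.0: no
  /0 0.0.0.0: MATCH
Selected: next-hop 2.159.124.33 via eth0 (matched /9)


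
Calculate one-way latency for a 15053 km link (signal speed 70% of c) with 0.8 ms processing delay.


Speed = 0.7 * 3e5 km/s = 210000 km/s
Propagation delay = 15053 / 210000 = 0.0717 s = 71.681 ms
Processing delay = 0.8 ms
Total one-way latency = 72.481 ms


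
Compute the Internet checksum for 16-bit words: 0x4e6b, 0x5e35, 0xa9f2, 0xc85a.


Sum all words (with carry folding):
+ 0x4e6b = 0x4e6b
+ 0x5e35 = 0xaca0
+ 0xa9f2 = 0x5693
+ 0xc85a = 0x1eee
One's complement: ~0x1eee
Checksum = 0xe111


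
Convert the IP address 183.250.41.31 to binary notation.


183 = 10110111
250 = 11111010
41 = 00101001
31 = 00011111
Binary: 10110111.11111010.00101001.00011111


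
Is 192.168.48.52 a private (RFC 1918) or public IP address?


RFC 1918 private ranges:
  10.0.0.0/8 (10.0.0.0 - 10.255.255.255)
  172.16.0.0/12 (172.16.0.0 - 172.31.255.255)
  192.168.0.0/16 (192.168.0.0 - 192.168.255.255)
Private (in 192.168.0.0/16)


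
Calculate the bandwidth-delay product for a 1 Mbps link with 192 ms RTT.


BDP = bandwidth * RTT
= 1 Mbps * 192 ms
= 1 * 1e6 * 192 / 1000 bits
= 192000 bits
= 24000 bytes
= 23.4375 KB
BDP = 192000 bits (24000 bytes)


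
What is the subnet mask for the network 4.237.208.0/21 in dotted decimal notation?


/21 means 21 network bits, 11 host bits
Binary: 11111111111111111111100000000000
Mask: 255.255.248.0


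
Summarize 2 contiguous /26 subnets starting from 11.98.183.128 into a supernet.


Original prefix: /26
Number of subnets: 2 = 2^1
New prefix = 26 - 1 = 25
Supernet: 11.98.183.128/25


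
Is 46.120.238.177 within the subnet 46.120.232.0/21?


Subnet network: 46.120.232.0
Test IP AND mask: 46.120.232.0
Yes, 46.120.238.177 is in 46.120.232.0/21


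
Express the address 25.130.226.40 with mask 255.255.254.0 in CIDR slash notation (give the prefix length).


Binary: 11111111.11111111.11111110.00000000
Count leading 1s
Prefix: /23


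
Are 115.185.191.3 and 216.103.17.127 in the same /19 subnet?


Mask: 255.255.224.0
115.185.191.3 AND mask = 115.185.160.0
216.103.17.127 AND mask = 216.103.0.0
No, different subnets (115.185.160.0 vs 216.103.0.0)


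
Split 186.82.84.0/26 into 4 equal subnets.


New prefix = 26 + 2 = 28
Each subnet has 16 addresses
  186.82.84.0/28
  186.82.84.16/28
  186.82.84.32/28
  186.82.84.48/28
Subnets: 186.82.84.0/28, 186.82.84.16/28, 186.82.84.32/28, 186.82.84.48/28


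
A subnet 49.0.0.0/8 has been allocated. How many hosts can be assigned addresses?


Host bits = 32 - 8 = 24
Total addresses = 2^24 = 16777216
Usable = total - 2 (network and broadcast)
Usable hosts: 16777214


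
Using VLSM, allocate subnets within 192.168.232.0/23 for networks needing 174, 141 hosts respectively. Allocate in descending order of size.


174 hosts -> /24 (254 usable): 192.168.232.0/24
141 hosts -> /24 (254 usable): 192.168.233.0/24
Allocation: 192.168.232.0/24 (174 hosts, 254 usable); 192.168.233.0/24 (141 hosts, 254 usable)


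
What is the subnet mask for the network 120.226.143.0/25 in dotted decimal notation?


/25 means 25 network bits, 7 host bits
Binary: 11111111111111111111111110000000
Mask: 255.255.255.128


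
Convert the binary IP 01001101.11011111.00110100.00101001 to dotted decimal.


01001101 = 77
11011111 = 223
00110100 = 52
00101001 = 41
IP: 77.223.52.41


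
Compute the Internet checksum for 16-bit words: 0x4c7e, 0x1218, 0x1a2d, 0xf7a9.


Sum all words (with carry folding):
+ 0x4c7e = 0x4c7e
+ 0x1218 = 0x5e96
+ 0x1a2d = 0x78c3
+ 0xf7a9 = 0x706d
One's complement: ~0x706d
Checksum = 0x8f92


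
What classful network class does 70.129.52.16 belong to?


First octet: 70
Binary: 01000110
0xxxxxxx -> Class A (1-126)
Class A, default mask 255.0.0.0 (/8)


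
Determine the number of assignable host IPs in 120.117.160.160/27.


Host bits = 32 - 27 = 5
Total addresses = 2^5 = 32
Usable = total - 2 (network and broadcast)
Usable hosts: 30


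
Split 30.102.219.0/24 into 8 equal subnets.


New prefix = 24 + 3 = 27
Each subnet has 32 addresses
  30.102.219.0/27
  30.102.219.32/27
  30.102.219.64/27
  30.102.219.96/27
  30.102.219.128/27
  30.102.219.160/27
  30.102.219.192/27
  30.102.219.224/27
Subnets: 30.102.219.0/27, 30.102.219.32/27, 30.102.219.64/27, 30.102.219.96/27, 30.102.219.128/27, 30.102.219.160/27, 30.102.219.192/27, 30.102.219.224/27


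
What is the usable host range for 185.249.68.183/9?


Network: 185.128.0.0
Broadcast: 185.255.255.255
First usable = network + 1
Last usable = broadcast - 1
Range: 185.128.0.1 to 185.255.255.254


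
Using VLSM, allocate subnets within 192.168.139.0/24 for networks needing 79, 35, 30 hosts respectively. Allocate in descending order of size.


79 hosts -> /25 (126 usable): 192.168.139.0/25
35 hosts -> /26 (62 usable): 192.168.139.128/26
30 hosts -> /27 (30 usable): 192.168.139.192/27
Allocation: 192.168.139.0/25 (79 hosts, 126 usable); 192.168.139.128/26 (35 hosts, 62 usable); 192.168.139.192/27 (30 hosts, 30 usable)


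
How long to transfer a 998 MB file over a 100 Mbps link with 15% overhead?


Effective throughput = 100 * (1 - 15/100) = 85 Mbps
File size in Mb = 998 * 8 = 7984 Mb
Time = 7984 / 85
Time = 93.9294 seconds


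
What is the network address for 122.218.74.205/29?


IP:   01111010.11011010.01001010.11001101
Mask: 11111111.11111111.11111111.11111000
AND operation:
Net:  01111010.11011010.01001010.11001000
Network: 122.218.74.200/29


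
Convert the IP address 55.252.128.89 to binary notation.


55 = 00110111
252 = 11111100
128 = 10000000
89 = 01011001
Binary: 00110111.11111100.10000000.01011001


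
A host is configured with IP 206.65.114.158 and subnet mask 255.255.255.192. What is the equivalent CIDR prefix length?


Binary: 11111111.11111111.11111111.11000000
Count leading 1s
Prefix: /26


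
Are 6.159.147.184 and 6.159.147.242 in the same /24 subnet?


Mask: 255.255.255.0
6.159.147.184 AND mask = 6.159.147.0
6.159.147.242 AND mask = 6.159.147.0
Yes, same subnet (6.159.147.0)


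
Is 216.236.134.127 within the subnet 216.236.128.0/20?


Subnet network: 216.236.128.0
Test IP AND mask: 216.236.128.0
Yes, 216.236.134.127 is in 216.236.128.0/20


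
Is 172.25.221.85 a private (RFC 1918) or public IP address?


RFC 1918 private ranges:
  10.0.0.0/8 (10.0.0.0 - 10.255.255.255)
  172.16.0.0/12 (172.16.0.0 - 172.31.255.255)
  192.168.0.0/16 (192.168.0.0 - 192.168.255.255)
Private (in 172.16.0.0/12)


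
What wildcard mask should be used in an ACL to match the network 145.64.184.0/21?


Subnet mask: 255.255.248.0
Wildcard = 255.255.255.255 - subnet mask
255 - 255 = 0
255 - 255 = 0
255 - 248 = 7
255 - 0 = 255
Wildcard: 0.0.7.255


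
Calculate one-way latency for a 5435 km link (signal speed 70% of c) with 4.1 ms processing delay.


Speed = 0.7 * 3e5 km/s = 210000 km/s
Propagation delay = 5435 / 210000 = 0.0259 s = 25.881 ms
Processing delay = 4.1 ms
Total one-way latency = 29.981 ms


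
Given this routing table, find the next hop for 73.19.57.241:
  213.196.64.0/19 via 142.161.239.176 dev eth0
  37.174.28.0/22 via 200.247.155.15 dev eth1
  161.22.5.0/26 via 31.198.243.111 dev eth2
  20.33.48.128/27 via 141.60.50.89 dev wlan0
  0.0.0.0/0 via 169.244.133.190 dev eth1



Longest prefix match for 73.19.57.241:
  /19 213.196.64.0: no
  /22 37.174.28.0: no
  /26 161.22.5.0: no
  /27 20.33.48.128: no
  /0 0.0.0.0: MATCH
Selected: next-hop 169.244.133.190 via eth1 (matched /0)


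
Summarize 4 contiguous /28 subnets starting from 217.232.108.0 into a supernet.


Original prefix: /28
Number of subnets: 4 = 2^2
New prefix = 28 - 2 = 26
Supernet: 217.232.108.0/26


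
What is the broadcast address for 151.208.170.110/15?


Network: 151.208.0.0/15
Host bits = 17
Set all host bits to 1:
Broadcast: 151.209.255.255


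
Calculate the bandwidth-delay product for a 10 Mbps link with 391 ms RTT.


BDP = bandwidth * RTT
= 10 Mbps * 391 ms
= 10 * 1e6 * 391 / 1000 bits
= 3910000 bits
= 488750 bytes
= 477.2949 KB
BDP = 3910000 bits (488750 bytes)


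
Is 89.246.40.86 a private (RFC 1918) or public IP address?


RFC 1918 private ranges:
  10.0.0.0/8 (10.0.0.0 - 10.255.255.255)
  172.16.0.0/12 (172.16.0.0 - 172.31.255.255)
  192.168.0.0/16 (192.168.0.0 - 192.168.255.255)
Public (not in any RFC 1918 range)


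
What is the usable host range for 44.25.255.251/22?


Network: 44.25.252.0
Broadcast: 44.25.255.255
First usable = network + 1
Last usable = broadcast - 1
Range: 44.25.252.1 to 44.25.255.254


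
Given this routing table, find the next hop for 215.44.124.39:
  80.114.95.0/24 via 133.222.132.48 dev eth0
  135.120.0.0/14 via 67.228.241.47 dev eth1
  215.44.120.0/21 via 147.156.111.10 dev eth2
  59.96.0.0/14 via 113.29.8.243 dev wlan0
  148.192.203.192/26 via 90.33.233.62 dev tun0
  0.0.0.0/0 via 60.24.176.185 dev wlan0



Longest prefix match for 215.44.124.39:
  /24 80.114.95.0: no
  /14 135.120.0.0: no
  /21 215.44.120.0: MATCH
  /14 59.96.0.0: no
  /26 148.192.203.192: no
  /0 0.0.0.0: MATCH
Selected: next-hop 147.156.111.10 via eth2 (matched /21)


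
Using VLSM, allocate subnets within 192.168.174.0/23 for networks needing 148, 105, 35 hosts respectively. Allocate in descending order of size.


148 hosts -> /24 (254 usable): 192.168.174.0/24
105 hosts -> /25 (126 usable): 192.168.175.0/25
35 hosts -> /26 (62 usable): 192.168.175.128/26
Allocation: 192.168.174.0/24 (148 hosts, 254 usable); 192.168.175.0/25 (105 hosts, 126 usable); 192.168.175.128/26 (35 hosts, 62 usable)


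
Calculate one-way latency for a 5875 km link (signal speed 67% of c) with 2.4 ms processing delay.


Speed = 0.67 * 3e5 km/s = 201000 km/s
Propagation delay = 5875 / 201000 = 0.0292 s = 29.2289 ms
Processing delay = 2.4 ms
Total one-way latency = 31.6289 ms


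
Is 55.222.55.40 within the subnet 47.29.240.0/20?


Subnet network: 47.29.240.0
Test IP AND mask: 55.222.48.0
No, 55.222.55.40 is not in 47.29.240.0/20


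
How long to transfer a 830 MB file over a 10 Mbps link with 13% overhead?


Effective throughput = 10 * (1 - 13/100) = 8.7 Mbps
File size in Mb = 830 * 8 = 6640 Mb
Time = 6640 / 8.7
Time = 763.2184 seconds


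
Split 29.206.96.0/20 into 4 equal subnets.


New prefix = 20 + 2 = 22
Each subnet has 1024 addresses
  29.206.96.0/22
  29.206.100.0/22
  29.206.104.0/22
  29.206.108.0/22
Subnets: 29.206.96.0/22, 29.206.100.0/22, 29.206.104.0/22, 29.206.108.0/22


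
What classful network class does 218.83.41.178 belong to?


First octet: 218
Binary: 11011010
110xxxxx -> Class C (192-223)
Class C, default mask 255.255.255.0 (/24)


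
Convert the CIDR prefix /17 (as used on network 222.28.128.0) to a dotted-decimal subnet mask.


/17 means 17 network bits, 15 host bits
Binary: 11111111111111111000000000000000
Mask: 255.255.128.0


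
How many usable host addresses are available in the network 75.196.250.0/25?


Host bits = 32 - 25 = 7
Total addresses = 2^7 = 128
Usable = total - 2 (network and broadcast)
Usable hosts: 126


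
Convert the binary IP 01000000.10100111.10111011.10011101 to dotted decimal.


01000000 = 64
10100111 = 167
10111011 = 187
10011101 = 157
IP: 64.167.187.157


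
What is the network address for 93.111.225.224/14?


IP:   01011101.01101111.11100001.11100000
Mask: 11111111.11111100.00000000.00000000
AND operation:
Net:  01011101.01101100.00000000.00000000
Network: 93.108.0.0/14


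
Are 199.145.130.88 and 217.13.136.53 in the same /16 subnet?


Mask: 255.255.0.0
199.145.130.88 AND mask = 199.145.0.0
217.13.136.53 AND mask = 217.13.0.0
No, different subnets (199.145.0.0 vs 217.13.0.0)


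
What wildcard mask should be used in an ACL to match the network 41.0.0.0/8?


Subnet mask: 255.0.0.0
Wildcard = 255.255.255.255 - subnet mask
255 - 255 = 0
255 - 0 = 255
255 - 0 = 255
255 - 0 = 255
Wildcard: 0.255.255.255


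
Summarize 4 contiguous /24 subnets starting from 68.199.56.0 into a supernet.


Original prefix: /24
Number of subnets: 4 = 2^2
New prefix = 24 - 2 = 22
Supernet: 68.199.56.0/22


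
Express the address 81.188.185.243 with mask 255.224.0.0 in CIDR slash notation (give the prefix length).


Binary: 11111111.11100000.00000000.00000000
Count leading 1s
Prefix: /11


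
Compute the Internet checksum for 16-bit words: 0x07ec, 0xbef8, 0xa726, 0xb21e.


Sum all words (with carry folding):
+ 0x07ec = 0x07ec
+ 0xbef8 = 0xc6e4
+ 0xa726 = 0x6e0b
+ 0xb21e = 0x202a
One's complement: ~0x202a
Checksum = 0xdfd5


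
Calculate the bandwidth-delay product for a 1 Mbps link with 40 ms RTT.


BDP = bandwidth * RTT
= 1 Mbps * 40 ms
= 1 * 1e6 * 40 / 1000 bits
= 40000 bits
= 5000 bytes
= 4.8828 KB
BDP = 40000 bits (5000 bytes)


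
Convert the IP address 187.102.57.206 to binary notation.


187 = 10111011
102 = 01100110
57 = 00111001
206 = 11001110
Binary: 10111011.01100110.00111001.11001110


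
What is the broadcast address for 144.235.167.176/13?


Network: 144.232.0.0/13
Host bits = 19
Set all host bits to 1:
Broadcast: 144.239.255.255


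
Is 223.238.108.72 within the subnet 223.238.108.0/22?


Subnet network: 223.238.108.0
Test IP AND mask: 223.238.108.0
Yes, 223.238.108.72 is in 223.238.108.0/22


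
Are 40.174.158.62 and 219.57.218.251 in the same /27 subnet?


Mask: 255.255.255.224
40.174.158.62 AND mask = 40.174.158.32
219.57.218.251 AND mask = 219.57.218.224
No, different subnets (40.174.158.32 vs 219.57.218.224)


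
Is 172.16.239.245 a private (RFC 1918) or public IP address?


RFC 1918 private ranges:
  10.0.0.0/8 (10.0.0.0 - 10.255.255.255)
  172.16.0.0/12 (172.16.0.0 - 172.31.255.255)
  192.168.0.0/16 (192.168.0.0 - 192.168.255.255)
Private (in 172.16.0.0/12)


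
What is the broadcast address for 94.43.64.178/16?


Network: 94.43.0.0/16
Host bits = 16
Set all host bits to 1:
Broadcast: 94.43.255.255


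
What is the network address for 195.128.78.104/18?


IP:   11000011.10000000.01001110.01101000
Mask: 11111111.11111111.11000000.00000000
AND operation:
Net:  11000011.10000000.01000000.00000000
Network: 195.128.64.0/18


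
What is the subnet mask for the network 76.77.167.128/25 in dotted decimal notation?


/25 means 25 network bits, 7 host bits
Binary: 11111111111111111111111110000000
Mask: 255.255.255.128


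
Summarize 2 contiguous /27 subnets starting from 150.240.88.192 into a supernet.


Original prefix: /27
Number of subnets: 2 = 2^1
New prefix = 27 - 1 = 26
Supernet: 150.240.88.192/26


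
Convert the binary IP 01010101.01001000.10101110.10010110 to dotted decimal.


01010101 = 85
01001000 = 72
10101110 = 174
10010110 = 150
IP: 85.72.174.150


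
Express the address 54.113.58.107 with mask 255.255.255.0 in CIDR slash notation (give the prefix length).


Binary: 11111111.11111111.11111111.00000000
Count leading 1s
Prefix: /24


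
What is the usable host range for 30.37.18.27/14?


Network: 30.36.0.0
Broadcast: 30.39.255.255
First usable = network + 1
Last usable = broadcast - 1
Range: 30.36.0.1 to 30.39.255.254


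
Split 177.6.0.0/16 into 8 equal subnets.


New prefix = 16 + 3 = 19
Each subnet has 8192 addresses
  177.6.0.0/19
  177.6.32.0/19
  177.6.64.0/19
  177.6.96.0/19
  177.6.128.0/19
  177.6.160.0/19
  177.6.192.0/19
  177.6.224.0/19
Subnets: 177.6.0.0/19, 177.6.32.0/19, 177.6.64.0/19, 177.6.96.0/19, 177.6.128.0/19, 177.6.160.0/19, 177.6.192.0/19, 177.6.224.0/19


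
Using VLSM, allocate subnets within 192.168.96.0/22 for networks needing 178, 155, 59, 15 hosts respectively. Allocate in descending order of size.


178 hosts -> /24 (254 usable): 192.168.96.0/24
155 hosts -> /24 (254 usable): 192.168.97.0/24
59 hosts -> /26 (62 usable): 192.168.98.0/26
15 hosts -> /27 (30 usable): 192.168.98.64/27
Allocation: 192.168.96.0/24 (178 hosts, 254 usable); 192.168.97.0/24 (155 hosts, 254 usable); 192.168.98.0/26 (59 hosts, 62 usable); 192.168.98.64/27 (15 hosts, 30 usable)


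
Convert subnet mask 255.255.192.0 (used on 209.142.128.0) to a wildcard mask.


Subnet mask: 255.255.192.0
Wildcard = 255.255.255.255 - subnet mask
255 - 255 = 0
255 - 255 = 0
255 - 192 = 63
255 - 0 = 255
Wildcard: 0.0.63.255


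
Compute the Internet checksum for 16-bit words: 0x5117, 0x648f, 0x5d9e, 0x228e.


Sum all words (with carry folding):
+ 0x5117 = 0x5117
+ 0x648f = 0xb5a6
+ 0x5d9e = 0x1345
+ 0x228e = 0x35d3
One's complement: ~0x35d3
Checksum = 0xca2c


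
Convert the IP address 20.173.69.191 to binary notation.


20 = 00010100
173 = 10101101
69 = 01000101
191 = 10111111
Binary: 00010100.10101101.01000101.10111111


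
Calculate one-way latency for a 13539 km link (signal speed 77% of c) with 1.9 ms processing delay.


Speed = 0.77 * 3e5 km/s = 231000 km/s
Propagation delay = 13539 / 231000 = 0.0586 s = 58.6104 ms
Processing delay = 1.9 ms
Total one-way latency = 60.5104 ms


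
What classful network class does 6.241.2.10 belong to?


First octet: 6
Binary: 00000110
0xxxxxxx -> Class A (1-126)
Class A, default mask 255.0.0.0 (/8)


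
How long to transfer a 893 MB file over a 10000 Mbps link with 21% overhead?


Effective throughput = 10000 * (1 - 21/100) = 7900 Mbps
File size in Mb = 893 * 8 = 7144 Mb
Time = 7144 / 7900
Time = 0.9043 seconds


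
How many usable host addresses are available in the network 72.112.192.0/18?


Host bits = 32 - 18 = 14
Total addresses = 2^14 = 16384
Usable = total - 2 (network and broadcast)
Usable hosts: 16382


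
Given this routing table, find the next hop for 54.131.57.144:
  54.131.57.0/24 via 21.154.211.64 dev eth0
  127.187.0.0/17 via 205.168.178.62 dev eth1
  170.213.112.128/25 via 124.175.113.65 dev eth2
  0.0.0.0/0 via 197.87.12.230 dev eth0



Longest prefix match for 54.131.57.144:
  /24 54.131.57.0: MATCH
  /17 127.187.0.0: no
  /25 170.213.112.128: no
  /0 0.0.0.0: MATCH
Selected: next-hop 21.154.211.64 via eth0 (matched /24)


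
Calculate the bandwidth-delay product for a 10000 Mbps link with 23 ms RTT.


BDP = bandwidth * RTT
= 10000 Mbps * 23 ms
= 10000 * 1e6 * 23 / 1000 bits
= 230000000 bits
= 28750000 bytes
= 28076.1719 KB
BDP = 230000000 bits (28750000 bytes)


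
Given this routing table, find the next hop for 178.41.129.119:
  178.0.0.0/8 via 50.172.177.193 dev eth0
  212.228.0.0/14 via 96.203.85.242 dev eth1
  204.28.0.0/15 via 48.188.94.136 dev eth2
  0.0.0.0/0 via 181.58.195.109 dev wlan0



Longest prefix match for 178.41.129.119:
  /8 178.0.0.0: MATCH
  /14 212.228.0.0: no
  /15 204.28.0.0: no
  /0 0.0.0.0: MATCH
Selected: next-hop 50.172.177.193 via eth0 (matched /8)


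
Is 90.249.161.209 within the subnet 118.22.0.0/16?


Subnet network: 118.22.0.0
Test IP AND mask: 90.249.0.0
No, 90.249.161.209 is not in 118.22.0.0/16


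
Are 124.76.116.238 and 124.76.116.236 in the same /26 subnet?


Mask: 255.255.255.192
124.76.116.238 AND mask = 124.76.116.192
124.76.116.236 AND mask = 124.76.116.192
Yes, same subnet (124.76.116.192)


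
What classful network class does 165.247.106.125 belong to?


First octet: 165
Binary: 10100101
10xxxxxx -> Class B (128-191)
Class B, default mask 255.255.0.0 (/16)


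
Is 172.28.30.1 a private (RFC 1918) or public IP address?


RFC 1918 private ranges:
  10.0.0.0/8 (10.0.0.0 - 10.255.255.255)
  172.16.0.0/12 (172.16.0.0 - 172.31.255.255)
  192.168.0.0/16 (192.168.0.0 - 192.168.255.255)
Private (in 172.16.0.0/12)


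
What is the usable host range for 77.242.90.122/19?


Network: 77.242.64.0
Broadcast: 77.242.95.255
First usable = network + 1
Last usable = broadcast - 1
Range: 77.242.64.1 to 77.242.95.254


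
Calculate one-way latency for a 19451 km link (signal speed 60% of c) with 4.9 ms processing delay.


Speed = 0.6 * 3e5 km/s = 180000 km/s
Propagation delay = 19451 / 180000 = 0.1081 s = 108.0611 ms
Processing delay = 4.9 ms
Total one-way latency = 112.9611 ms


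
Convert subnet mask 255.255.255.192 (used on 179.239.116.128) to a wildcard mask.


Subnet mask: 255.255.255.192
Wildcard = 255.255.255.255 - subnet mask
255 - 255 = 0
255 - 255 = 0
255 - 255 = 0
255 - 192 = 63
Wildcard: 0.0.0.63


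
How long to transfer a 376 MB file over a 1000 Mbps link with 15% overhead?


Effective throughput = 1000 * (1 - 15/100) = 850 Mbps
File size in Mb = 376 * 8 = 3008 Mb
Time = 3008 / 850
Time = 3.5388 seconds


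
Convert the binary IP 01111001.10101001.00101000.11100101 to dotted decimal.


01111001 = 121
10101001 = 169
00101000 = 40
11100101 = 229
IP: 121.169.40.229


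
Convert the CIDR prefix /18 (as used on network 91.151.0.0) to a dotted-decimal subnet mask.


/18 means 18 network bits, 14 host bits
Binary: 11111111111111111100000000000000
Mask: 255.255.192.0


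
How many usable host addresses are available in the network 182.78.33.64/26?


Host bits = 32 - 26 = 6
Total addresses = 2^6 = 64
Usable = total - 2 (network and broadcast)
Usable hosts: 62


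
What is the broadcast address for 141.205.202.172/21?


Network: 141.205.200.0/21
Host bits = 11
Set all host bits to 1:
Broadcast: 141.205.207.255


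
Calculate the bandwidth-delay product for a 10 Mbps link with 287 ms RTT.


BDP = bandwidth * RTT
= 10 Mbps * 287 ms
= 10 * 1e6 * 287 / 1000 bits
= 2870000 bits
= 358750 bytes
= 350.3418 KB
BDP = 2870000 bits (358750 bytes)


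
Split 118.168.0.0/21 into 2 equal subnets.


New prefix = 21 + 1 = 22
Each subnet has 1024 addresses
  118.168.0.0/22
  118.168.4.0/22
Subnets: 118.168.0.0/22, 118.168.4.0/22


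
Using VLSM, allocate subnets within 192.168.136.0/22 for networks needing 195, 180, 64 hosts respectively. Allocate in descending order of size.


195 hosts -> /24 (254 usable): 192.168.136.0/24
180 hosts -> /24 (254 usable): 192.168.137.0/24
64 hosts -> /25 (126 usable): 192.168.138.0/25
Allocation: 192.168.136.0/24 (195 hosts, 254 usable); 192.168.137.0/24 (180 hosts, 254 usable); 192.168.138.0/25 (64 hosts, 126 usable)


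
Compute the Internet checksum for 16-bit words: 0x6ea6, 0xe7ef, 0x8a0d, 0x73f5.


Sum all words (with carry folding):
+ 0x6ea6 = 0x6ea6
+ 0xe7ef = 0x5696
+ 0x8a0d = 0xe0a3
+ 0x73f5 = 0x5499
One's complement: ~0x5499
Checksum = 0xab66


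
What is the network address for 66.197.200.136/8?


IP:   01000010.11000101.11001000.10001000
Mask: 11111111.00000000.00000000.00000000
AND operation:
Net:  01000010.00000000.00000000.00000000
Network: 66.0.0.0/8


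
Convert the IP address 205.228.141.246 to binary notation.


205 = 11001101
228 = 11100100
141 = 10001101
246 = 11110110
Binary: 11001101.11100100.10001101.11110110


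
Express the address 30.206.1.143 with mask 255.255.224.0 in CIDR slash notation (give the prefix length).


Binary: 11111111.11111111.11100000.00000000
Count leading 1s
Prefix: /19


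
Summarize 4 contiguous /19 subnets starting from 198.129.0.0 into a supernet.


Original prefix: /19
Number of subnets: 4 = 2^2
New prefix = 19 - 2 = 17
Supernet: 198.129.0.0/17


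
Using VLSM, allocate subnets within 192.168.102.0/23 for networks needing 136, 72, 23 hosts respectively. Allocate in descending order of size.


136 hosts -> /24 (254 usable): 192.168.102.0/24
72 hosts -> /25 (126 usable): 192.168.103.0/25
23 hosts -> /27 (30 usable): 192.168.103.128/27
Allocation: 192.168.102.0/24 (136 hosts, 254 usable); 192.168.103.0/25 (72 hosts, 126 usable); 192.168.103.128/27 (23 hosts, 30 usable)


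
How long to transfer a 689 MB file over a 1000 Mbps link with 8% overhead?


Effective throughput = 1000 * (1 - 8/100) = 920 Mbps
File size in Mb = 689 * 8 = 5512 Mb
Time = 5512 / 920
Time = 5.9913 seconds
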